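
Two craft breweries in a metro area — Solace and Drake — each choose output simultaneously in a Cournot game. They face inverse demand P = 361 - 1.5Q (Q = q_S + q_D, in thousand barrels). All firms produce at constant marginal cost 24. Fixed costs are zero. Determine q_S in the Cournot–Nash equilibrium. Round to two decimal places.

A representative firm's profit is π_i = q_i(361 - 1.5Q) - 24q_i.
Setting ∂π_i/∂q_i = 0 with rivals' quantities fixed: 337 - 3q_i - (3/2)q_j = 0.
With identical firms every q_j equals q_i, so q_j = q_i and 337 = (9/2)q_i, giving q_i = 674/9.

74.89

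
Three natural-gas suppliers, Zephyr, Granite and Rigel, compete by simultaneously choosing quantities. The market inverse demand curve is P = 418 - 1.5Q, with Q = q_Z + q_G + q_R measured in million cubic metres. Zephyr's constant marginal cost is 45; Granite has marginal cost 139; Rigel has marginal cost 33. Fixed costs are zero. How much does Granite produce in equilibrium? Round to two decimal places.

Zephyr's profit: π_Z = (418 - 1.5Q)q_Z - (45q_Z). Setting ∂π_Z/∂q_Z = 0: 373 - 3q_Z - (3/2)(q_G + q_R) = 0.
Granite's profit: π_G = (418 - 1.5Q)q_G - (139q_G). Setting ∂π_G/∂q_G = 0: 279 - 3q_G - (3/2)(q_Z + q_R) = 0.
Rigel's profit: π_R = (418 - 1.5Q)q_R - (33q_R). Setting ∂π_R/∂q_R = 0: 385 - 3q_R - (3/2)(q_Z + q_G) = 0.
Adding the 3 first-order conditions: 1037 − 6Q = 0, so Q = 1037/6.
Back-substituting: q_Z = (373 − 1037/4)/(3/2) = 455/6, q_G = (279 − 1037/4)/(3/2) = 79/6, q_R = (385 − 1037/4)/(3/2) = 503/6.

13.17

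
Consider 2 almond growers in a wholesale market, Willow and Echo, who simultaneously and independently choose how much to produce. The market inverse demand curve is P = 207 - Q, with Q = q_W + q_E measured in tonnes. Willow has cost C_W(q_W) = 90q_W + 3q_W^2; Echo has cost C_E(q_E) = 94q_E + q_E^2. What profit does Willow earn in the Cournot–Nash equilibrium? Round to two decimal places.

Willow's profit: π_W = (207 - Q)q_W - (90q_W + 3q_W²). Setting ∂π_W/∂q_W = 0: 117 - 8q_W - (q_E) = 0.
Echo's first-order condition: 113 - 4q_E - (q_W) = 0.
So q_W = (117 - q_E)/8 and q_E = (113 - q_W)/4.
Substituting one into the other gives q_W = 355/31 and q_E = 787/31.
Price P = 207 - 1142/31 = 170.1613.
Willow's profit: 170.1613·(355/31) - 90·(355/31) - 3(355/31)² = 524.5578.

524.56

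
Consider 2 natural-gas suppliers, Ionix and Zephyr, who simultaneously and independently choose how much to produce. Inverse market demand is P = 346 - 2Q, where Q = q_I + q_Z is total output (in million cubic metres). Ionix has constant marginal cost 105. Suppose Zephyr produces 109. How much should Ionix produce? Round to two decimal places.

5.75

With the rival's output fixed at 109, Ionix's profit is π_I = (346 - 2·109 - 2q_I)q_I - (105q_I) = (128 - 2q_I)q_I - (105q_I).
∂π_I/∂q_I = 23 - 4q_I = 0, so q_I = 23/4.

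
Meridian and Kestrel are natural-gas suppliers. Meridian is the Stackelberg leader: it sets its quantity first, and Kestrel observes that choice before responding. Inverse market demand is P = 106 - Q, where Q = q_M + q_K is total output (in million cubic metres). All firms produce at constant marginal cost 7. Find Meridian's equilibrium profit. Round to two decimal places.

Solve by backward induction. Given q_M, the follower Kestrel maximises π_K = (106 - q_M - q_K)q_K - 7q_K.
Follower FOC: 99 - q_M - 2q_K = 0, so q_K(q_M) = (99 - q_M)/2.
Meridian substitutes q_K(q_M) into its own profit: π_M = q_M(106 - q_M - (99 - q_M)/2) - 7q_M = (113/2 - (1/2)q_M)q_M - 7q_M.
Leader FOC: 99/2 - q_M = 0, so q_M = 99/2.
Then q_K = (99 - 99/2)/2 = 99/4.
Price P = 106 - 297/4 = 127/4.
Meridian's profit: (127/4 - 7)·(99/2) = 1225.1250.

1225.13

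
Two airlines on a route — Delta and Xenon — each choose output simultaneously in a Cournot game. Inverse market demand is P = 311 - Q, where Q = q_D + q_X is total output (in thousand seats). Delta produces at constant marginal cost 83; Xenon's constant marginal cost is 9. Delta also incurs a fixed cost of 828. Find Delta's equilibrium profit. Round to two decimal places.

1807.11

Delta's profit: π_D = (311 - Q)q_D - (83q_D). Setting ∂π_D/∂q_D = 0: 228 - 2q_D - (q_X) = 0.
Xenon's first-order condition: 302 - 2q_X - (q_D) = 0.
Best responses: q_D = (228 - q_X)/2, q_X = (302 - q_D)/2.
Substituting one into the other gives q_D = 154/3 and q_X = 376/3.
Price P = 311 - 530/3 = 403/3.
Delta's profit: (403/3 - 83)·(154/3) - 828 = 1807.1111.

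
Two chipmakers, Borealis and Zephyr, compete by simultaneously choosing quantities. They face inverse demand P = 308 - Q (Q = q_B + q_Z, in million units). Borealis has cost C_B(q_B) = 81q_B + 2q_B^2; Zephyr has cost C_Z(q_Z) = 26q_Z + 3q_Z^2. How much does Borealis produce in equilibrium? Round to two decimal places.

Borealis's profit: π_B = (308 - Q)q_B - (81q_B + 2q_B²). Setting ∂π_B/∂q_B = 0: 227 - 6q_B - (q_Z) = 0.
Zephyr's first-order condition: 282 - 8q_Z - (q_B) = 0.
So q_B = (227 - q_Z)/6 and q_Z = (282 - q_B)/8.
Solving the pair: q_B = 1534/47, q_Z = 1465/47.

32.64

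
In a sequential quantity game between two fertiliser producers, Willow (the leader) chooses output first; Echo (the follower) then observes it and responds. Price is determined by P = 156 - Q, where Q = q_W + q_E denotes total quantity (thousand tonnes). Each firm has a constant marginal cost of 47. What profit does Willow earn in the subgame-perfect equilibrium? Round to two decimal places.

The follower Echo best-responds to any q_W: π_E = (156 - Q)q_E - 47q_E.
Setting the follower's marginal profit to zero, 109 - q_W - 2q_E = 0, i.e. q_E = (109 - q_W)/2.
Willow substitutes q_E(q_W) into its own profit: π_W = q_W(156 - q_W - (109 - q_W)/2) - 47q_W = (203/2 - (1/2)q_W)q_W - 47q_W.
Maximising: ∂π_W/∂q_W = 109/2 - q_W = 0, giving q_W = 109/2.
Then q_E = (109 - 109/2)/2 = 109/4.
Price P = 156 - 327/4 = 297/4.
Willow's profit: (297/4 - 47)·(109/2) = 1485.1250.

1485.13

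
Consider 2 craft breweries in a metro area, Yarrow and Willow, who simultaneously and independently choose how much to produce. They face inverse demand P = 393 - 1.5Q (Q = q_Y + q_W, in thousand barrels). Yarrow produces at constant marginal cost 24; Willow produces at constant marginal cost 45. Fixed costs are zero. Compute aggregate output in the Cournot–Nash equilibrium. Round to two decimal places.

159.33

Yarrow's profit: π_Y = (393 - 1.5Q)q_Y - (24q_Y). Setting ∂π_Y/∂q_Y = 0: 369 - 3q_Y - (3/2)(q_W) = 0.
Willow's first-order condition: 348 - 3q_W - (3/2)(q_Y) = 0.
Rearranging gives the reaction functions q_Y = (369 - (3/2)q_W)/3 and q_W = (348 - (3/2)q_Y)/3.
Substituting one into the other gives q_Y = 260/3 and q_W = 218/3.
Total output Q = 260/3 + 218/3 = 478/3.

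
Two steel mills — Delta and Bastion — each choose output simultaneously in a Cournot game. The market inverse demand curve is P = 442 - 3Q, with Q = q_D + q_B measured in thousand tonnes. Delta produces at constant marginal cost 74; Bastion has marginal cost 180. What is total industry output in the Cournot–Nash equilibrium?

Delta's profit: π_D = (442 - 3Q)q_D - (74q_D). Setting ∂π_D/∂q_D = 0: 368 - 6q_D - 3(q_B) = 0.
Bastion's first-order condition: 262 - 6q_B - 3(q_D) = 0.
Best responses: q_D = (368 - 3q_B)/6, q_B = (262 - 3q_D)/6.
Solving the pair: q_D = 158/3, q_B = 52/3.
Total output Q = 158/3 + 52/3 = 70.

70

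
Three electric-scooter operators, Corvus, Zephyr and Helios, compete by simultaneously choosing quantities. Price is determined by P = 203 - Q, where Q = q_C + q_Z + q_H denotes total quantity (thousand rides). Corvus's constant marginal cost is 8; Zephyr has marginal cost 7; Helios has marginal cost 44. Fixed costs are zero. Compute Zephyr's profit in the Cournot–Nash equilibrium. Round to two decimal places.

3422.25

Corvus's profit: π_C = (203 - Q)q_C - (8q_C). Setting ∂π_C/∂q_C = 0: 195 - 2q_C - (q_Z + q_H) = 0.
Zephyr's first-order condition: 196 - 2q_Z - (q_C + q_H) = 0.
Helios's first-order condition: 159 - 2q_H - (q_C + q_Z) = 0.
Summing all 3 equations gives 550 − 4Q = 0, hence Q = 275/2.
Back-substituting: q_C = (195 − 275/2) = 115/2, q_Z = (196 − 275/2) = 117/2, q_H = (159 − 275/2) = 43/2.
Price P = 203 - 275/2 = 131/2.
Zephyr's profit: (131/2 - 7)·(117/2) = 3422.2500.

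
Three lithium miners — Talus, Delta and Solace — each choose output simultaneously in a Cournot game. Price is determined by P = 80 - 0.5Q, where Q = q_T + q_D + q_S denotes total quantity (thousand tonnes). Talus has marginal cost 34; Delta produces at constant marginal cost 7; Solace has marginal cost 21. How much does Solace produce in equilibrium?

Talus's profit: π_T = (80 - 0.5Q)q_T - (34q_T). Setting ∂π_T/∂q_T = 0: 46 - q_T - (1/2)(q_D + q_S) = 0.
Delta's first-order condition: 73 - q_D - (1/2)(q_T + q_S) = 0.
Solace's first-order condition: 59 - q_S - (1/2)(q_T + q_D) = 0.
Adding the 3 conditions: 178 − Q − Q = 0, i.e. Q = 89.
Back-substituting: q_T = (46 − 89/2)/(1/2) = 3, q_D = (73 − 89/2)/(1/2) = 57, q_S = (59 − 89/2)/(1/2) = 29.

29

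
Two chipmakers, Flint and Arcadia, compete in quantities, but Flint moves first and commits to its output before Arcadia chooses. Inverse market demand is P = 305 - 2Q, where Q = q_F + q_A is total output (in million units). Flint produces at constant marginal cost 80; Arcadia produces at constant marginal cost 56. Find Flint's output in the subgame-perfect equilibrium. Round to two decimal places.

The follower Arcadia best-responds to any q_F: π_A = (305 - 2Q)q_A - 56q_A.
Follower FOC: 249 - 2q_F - 4q_A = 0, so q_A(q_F) = (249 - 2q_F)/4.
The leader anticipates this reaction. Substituting into P = 305 - 2Q gives P = 361/2 - q_F, so π_F = (361/2 - q_F)q_F - 80q_F.
Maximising: ∂π_F/∂q_F = 201/2 - 2q_F = 0, giving q_F = 201/4.
Then q_A = (249 - 2·(201/4))/4 = 297/8.

50.25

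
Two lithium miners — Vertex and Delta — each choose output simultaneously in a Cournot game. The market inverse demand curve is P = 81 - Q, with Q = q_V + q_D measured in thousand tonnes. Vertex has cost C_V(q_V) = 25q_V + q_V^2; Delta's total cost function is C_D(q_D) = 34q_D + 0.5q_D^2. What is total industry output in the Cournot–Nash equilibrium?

Vertex's profit: π_V = (81 - Q)q_V - (25q_V + q_V²). Setting ∂π_V/∂q_V = 0: 56 - 4q_V - (q_D) = 0.
Delta's profit: π_D = (81 - Q)q_D - (34q_D + (1/2)q_D²). Setting ∂π_D/∂q_D = 0: 47 - 3q_D - (q_V) = 0.
So q_V = (56 - q_D)/4 and q_D = (47 - q_V)/3.
Solving the pair: q_V = 11, q_D = 12.
Total output Q = 11 + 12 = 23.

23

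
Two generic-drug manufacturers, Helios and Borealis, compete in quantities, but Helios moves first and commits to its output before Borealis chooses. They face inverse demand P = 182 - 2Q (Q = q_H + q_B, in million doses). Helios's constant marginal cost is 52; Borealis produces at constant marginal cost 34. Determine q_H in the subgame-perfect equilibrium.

28

The follower Borealis best-responds to any q_H: π_B = (182 - 2Q)q_B - 34q_B.
Follower FOC: 148 - 2q_H - 4q_B = 0, so q_B(q_H) = (148 - 2q_H)/4.
Helios substitutes q_B(q_H) into its own profit: π_H = q_H(182 - 2q_H - (148 - 2q_H)/2) - 52q_H = (108 - q_H)q_H - 52q_H.
Maximising: ∂π_H/∂q_H = 56 - 2q_H = 0, giving q_H = 28.
Then q_B = (148 - 2·28)/4 = 23.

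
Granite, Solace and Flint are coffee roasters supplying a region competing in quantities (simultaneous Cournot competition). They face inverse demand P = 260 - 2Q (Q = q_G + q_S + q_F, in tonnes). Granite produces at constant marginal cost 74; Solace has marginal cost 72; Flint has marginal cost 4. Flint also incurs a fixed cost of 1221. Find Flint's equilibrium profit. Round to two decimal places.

Granite's profit: π_G = (260 - 2Q)q_G - (74q_G). Setting ∂π_G/∂q_G = 0: 186 - 4q_G - 2(q_S + q_F) = 0.
Solace's first-order condition: 188 - 4q_S - 2(q_G + q_F) = 0.
Flint's first-order condition: 256 - 4q_F - 2(q_G + q_S) = 0.
Adding the 3 first-order conditions: 630 − 8Q = 0, so Q = 315/4.
Back-substituting: q_G = (186 − 315/2)/2 = 57/4, q_S = (188 − 315/2)/2 = 61/4, q_F = (256 − 315/2)/2 = 197/4.
Price P = 260 - 2·(315/4) = 205/2.
Flint's profit: (205/2 - 4)·(197/4) - 1221 = 3630.1250.

3630.13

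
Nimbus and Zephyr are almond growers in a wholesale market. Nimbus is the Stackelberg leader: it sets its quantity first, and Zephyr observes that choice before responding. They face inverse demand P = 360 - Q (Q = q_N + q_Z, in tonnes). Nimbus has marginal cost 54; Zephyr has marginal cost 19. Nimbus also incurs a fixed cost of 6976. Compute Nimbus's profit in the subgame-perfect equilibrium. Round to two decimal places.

Solve by backward induction. Given q_N, the follower Zephyr maximises π_Z = (360 - q_N - q_Z)q_Z - 19q_Z.
∂π_Z/∂q_Z = 341 - q_N - 2q_Z = 0 gives the reaction function q_Z = (341 - q_N)/2.
The leader anticipates this reaction. Substituting into P = 360 - Q gives P = 379/2 - (1/2)q_N, so π_N = (379/2 - (1/2)q_N)q_N - 54q_N.
Leader FOC: 271/2 - q_N = 0, so q_N = 271/2.
Then q_Z = (341 - 271/2)/2 = 411/4.
Price P = 360 - 953/4 = 487/4.
Nimbus's profit: (487/4 - 54)·(271/2) - 6976 = 2204.1250.

2204.13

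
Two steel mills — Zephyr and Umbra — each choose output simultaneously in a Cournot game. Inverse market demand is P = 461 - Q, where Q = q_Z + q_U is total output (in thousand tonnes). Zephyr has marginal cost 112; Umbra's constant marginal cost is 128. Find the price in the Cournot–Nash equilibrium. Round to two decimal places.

233.67

Zephyr's profit: π_Z = (461 - Q)q_Z - (112q_Z). Setting ∂π_Z/∂q_Z = 0: 349 - 2q_Z - (q_U) = 0.
Umbra's first-order condition: 333 - 2q_U - (q_Z) = 0.
So q_Z = (349 - q_U)/2 and q_U = (333 - q_Z)/2.
Substituting one into the other gives q_Z = 365/3 and q_U = 317/3.
Total output Q = 682/3, so price P = 461 - 682/3 = 701/3.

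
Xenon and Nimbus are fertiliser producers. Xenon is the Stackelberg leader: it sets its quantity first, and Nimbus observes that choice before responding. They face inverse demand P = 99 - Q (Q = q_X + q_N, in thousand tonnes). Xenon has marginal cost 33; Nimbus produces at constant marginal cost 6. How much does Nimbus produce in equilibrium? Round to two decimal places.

Solve by backward induction. Given q_X, the follower Nimbus maximises π_N = (99 - q_X - q_N)q_N - 6q_N.
Setting the follower's marginal profit to zero, 93 - q_X - 2q_N = 0, i.e. q_N = (93 - q_X)/2.
The leader anticipates this reaction. Substituting into P = 99 - Q gives P = 105/2 - (1/2)q_X, so π_X = (105/2 - (1/2)q_X)q_X - 33q_X.
Maximising: ∂π_X/∂q_X = 39/2 - q_X = 0, giving q_X = 39/2.
Then q_N = (93 - 39/2)/2 = 147/4.

36.75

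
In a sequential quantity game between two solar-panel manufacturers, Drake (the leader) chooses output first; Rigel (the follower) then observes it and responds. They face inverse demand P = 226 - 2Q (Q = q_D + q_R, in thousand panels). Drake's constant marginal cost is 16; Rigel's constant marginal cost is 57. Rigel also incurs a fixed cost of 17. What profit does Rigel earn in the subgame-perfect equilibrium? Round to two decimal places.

Solve by backward induction. Given q_D, the follower Rigel maximises π_R = (226 - 2q_D - 2q_R)q_R - 57q_R.
∂π_R/∂q_R = 169 - 2q_D - 4q_R = 0 gives the reaction function q_R = (169 - 2q_D)/4.
Drake substitutes q_R(q_D) into its own profit: π_D = q_D(226 - 2q_D - (169 - 2q_D)/2) - 16q_D = (283/2 - q_D)q_D - 16q_D.
Leader FOC: 251/2 - 2q_D = 0, so q_D = 251/4.
Then q_R = (169 - 2·(251/4))/4 = 87/8.
Price P = 226 - 2·(589/8) = 315/4.
Rigel's profit: (315/4 - 57)·(87/8) - 17 = 219.5313.

219.53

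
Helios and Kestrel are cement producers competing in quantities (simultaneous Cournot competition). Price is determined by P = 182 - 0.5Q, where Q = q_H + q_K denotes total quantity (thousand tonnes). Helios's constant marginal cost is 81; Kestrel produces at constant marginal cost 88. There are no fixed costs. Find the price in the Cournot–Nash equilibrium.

Helios's profit: π_H = (182 - 0.5Q)q_H - (81q_H). Setting ∂π_H/∂q_H = 0: 101 - q_H - (1/2)(q_K) = 0.
Kestrel's first-order condition: 94 - q_K - (1/2)(q_H) = 0.
So q_H = (101 - (1/2)q_K) and q_K = (94 - (1/2)q_H).
Solving the pair: q_H = 72, q_K = 58.
Total output Q = 130, so price P = 182 - (1/2)·130 = 117.

117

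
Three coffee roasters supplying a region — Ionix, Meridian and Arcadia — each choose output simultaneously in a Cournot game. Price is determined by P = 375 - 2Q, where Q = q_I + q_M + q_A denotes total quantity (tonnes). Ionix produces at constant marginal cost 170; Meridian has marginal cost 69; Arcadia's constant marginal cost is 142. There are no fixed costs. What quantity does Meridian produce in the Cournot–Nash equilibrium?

Ionix's profit: π_I = (375 - 2Q)q_I - (170q_I). Setting ∂π_I/∂q_I = 0: 205 - 4q_I - 2(q_M + q_A) = 0.
Meridian's profit: π_M = (375 - 2Q)q_M - (69q_M). Setting ∂π_M/∂q_M = 0: 306 - 4q_M - 2(q_I + q_A) = 0.
Arcadia's first-order condition: 233 - 4q_A - 2(q_I + q_M) = 0.
Adding the 3 conditions: 744 − 4Q − 4Q = 0, i.e. Q = 93.
Back-substituting: q_I = (205 − 186)/2 = 19/2, q_M = (306 − 186)/2 = 60, q_A = (233 − 186)/2 = 47/2.

60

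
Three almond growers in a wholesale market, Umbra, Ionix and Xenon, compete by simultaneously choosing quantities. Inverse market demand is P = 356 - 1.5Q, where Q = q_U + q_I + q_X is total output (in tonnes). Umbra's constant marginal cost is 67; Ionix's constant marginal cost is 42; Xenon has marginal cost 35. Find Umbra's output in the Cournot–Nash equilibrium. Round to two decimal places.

Umbra's profit: π_U = (356 - 1.5Q)q_U - (67q_U). Setting ∂π_U/∂q_U = 0: 289 - 3q_U - (3/2)(q_I + q_X) = 0.
Ionix's first-order condition: 314 - 3q_I - (3/2)(q_U + q_X) = 0.
Xenon's profit: π_X = (356 - 1.5Q)q_X - (35q_X). Setting ∂π_X/∂q_X = 0: 321 - 3q_X - (3/2)(q_U + q_I) = 0.
Summing all 3 equations gives 924 − 6Q = 0, hence Q = 154.
Back-substituting: q_U = (289 − 231)/(3/2) = 116/3, q_I = (314 − 231)/(3/2) = 166/3, q_X = (321 − 231)/(3/2) = 60.

38.67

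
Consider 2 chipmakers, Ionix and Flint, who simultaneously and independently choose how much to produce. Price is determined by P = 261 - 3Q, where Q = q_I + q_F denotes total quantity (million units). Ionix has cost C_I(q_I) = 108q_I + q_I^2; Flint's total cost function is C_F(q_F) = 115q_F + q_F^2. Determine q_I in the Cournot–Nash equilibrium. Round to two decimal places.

14.29

Ionix's profit: π_I = (261 - 3Q)q_I - (108q_I + q_I²). Setting ∂π_I/∂q_I = 0: 153 - 8q_I - 3(q_F) = 0.
Flint's profit: π_F = (261 - 3Q)q_F - (115q_F + q_F²). Setting ∂π_F/∂q_F = 0: 146 - 8q_F - 3(q_I) = 0.
So q_I = (153 - 3q_F)/8 and q_F = (146 - 3q_I)/8.
Substituting one into the other gives q_I = 786/55 and q_F = 709/55.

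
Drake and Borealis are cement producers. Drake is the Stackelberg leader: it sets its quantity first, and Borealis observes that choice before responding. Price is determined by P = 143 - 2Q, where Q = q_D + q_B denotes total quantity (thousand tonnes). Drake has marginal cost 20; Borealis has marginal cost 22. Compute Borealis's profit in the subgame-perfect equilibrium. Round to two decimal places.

The follower Borealis best-responds to any q_D: π_B = (143 - 2Q)q_B - 22q_B.
Follower FOC: 121 - 2q_D - 4q_B = 0, so q_B(q_D) = (121 - 2q_D)/4.
The leader anticipates this reaction. Substituting into P = 143 - 2Q gives P = 165/2 - q_D, so π_D = (165/2 - q_D)q_D - 20q_D.
The leader's first-order condition 125/2 - 2q_D = 0 yields q_D = 125/4.
Then q_B = (121 - 2·(125/4))/4 = 117/8.
Price P = 143 - 2·(367/8) = 205/4.
Borealis's profit: (205/4 - 22)·(117/8) = 427.7813.

427.78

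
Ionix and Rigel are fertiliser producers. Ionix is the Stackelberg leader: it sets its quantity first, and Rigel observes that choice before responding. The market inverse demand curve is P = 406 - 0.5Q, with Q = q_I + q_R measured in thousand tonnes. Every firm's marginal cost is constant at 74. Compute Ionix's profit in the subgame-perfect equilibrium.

The follower Rigel best-responds to any q_I: π_R = (406 - 0.5Q)q_R - 74q_R.
Setting the follower's marginal profit to zero, 332 - (1/2)q_I - q_R = 0, i.e. q_R = (332 - (1/2)q_I).
Ionix substitutes q_R(q_I) into its own profit: π_I = q_I(406 - (1/2)q_I - (332 - (1/2)q_I)/2) - 74q_I = (240 - (1/4)q_I)q_I - 74q_I.
Leader FOC: 166 - (1/2)q_I = 0, so q_I = 332.
Then q_R = (332 - (1/2)·332) = 166.
Price P = 406 - (1/2)·498 = 157.
Ionix's profit: (157 - 74)·332 = 27556.

27556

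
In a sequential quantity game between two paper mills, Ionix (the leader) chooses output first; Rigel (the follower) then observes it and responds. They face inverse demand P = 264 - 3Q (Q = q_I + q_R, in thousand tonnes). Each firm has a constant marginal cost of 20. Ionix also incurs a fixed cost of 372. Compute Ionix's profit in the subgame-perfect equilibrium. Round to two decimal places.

Solve by backward induction. Given q_I, the follower Rigel maximises π_R = (264 - 3q_I - 3q_R)q_R - 20q_R.
∂π_R/∂q_R = 244 - 3q_I - 6q_R = 0 gives the reaction function q_R = (244 - 3q_I)/6.
The leader anticipates this reaction. Substituting into P = 264 - 3Q gives P = 142 - (3/2)q_I, so π_I = (142 - (3/2)q_I)q_I - 20q_I.
The leader's first-order condition 122 - 3q_I = 0 yields q_I = 122/3.
Then q_R = (244 - 3·(122/3))/6 = 61/3.
Price P = 264 - 3·61 = 81.
Ionix's profit: (81 - 20)·(122/3) - 372 = 2108.6667.

2108.67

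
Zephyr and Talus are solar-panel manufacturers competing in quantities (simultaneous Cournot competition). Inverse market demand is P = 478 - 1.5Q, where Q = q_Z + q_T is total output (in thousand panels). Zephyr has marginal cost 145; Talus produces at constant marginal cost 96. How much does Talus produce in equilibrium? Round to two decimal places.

Zephyr's profit: π_Z = (478 - 1.5Q)q_Z - (145q_Z). Setting ∂π_Z/∂q_Z = 0: 333 - 3q_Z - (3/2)(q_T) = 0.
Talus's profit: π_T = (478 - 1.5Q)q_T - (96q_T). Setting ∂π_T/∂q_T = 0: 382 - 3q_T - (3/2)(q_Z) = 0.
So q_Z = (333 - (3/2)q_T)/3 and q_T = (382 - (3/2)q_Z)/3.
Substituting one into the other gives q_Z = 568/9 and q_T = 862/9.

95.78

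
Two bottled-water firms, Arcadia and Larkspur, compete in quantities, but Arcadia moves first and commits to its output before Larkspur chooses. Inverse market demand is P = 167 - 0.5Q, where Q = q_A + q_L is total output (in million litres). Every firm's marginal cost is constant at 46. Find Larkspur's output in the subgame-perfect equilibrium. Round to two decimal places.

The follower Larkspur best-responds to any q_A: π_L = (167 - 0.5Q)q_L - 46q_L.
Follower FOC: 121 - (1/2)q_A - q_L = 0, so q_L(q_A) = (121 - (1/2)q_A).
The leader anticipates this reaction. Substituting into P = 167 - 0.5Q gives P = 213/2 - (1/4)q_A, so π_A = (213/2 - (1/4)q_A)q_A - 46q_A.
The leader's first-order condition 121/2 - (1/2)q_A = 0 yields q_A = 121.
Then q_L = (121 - (1/2)·121) = 121/2.

60.50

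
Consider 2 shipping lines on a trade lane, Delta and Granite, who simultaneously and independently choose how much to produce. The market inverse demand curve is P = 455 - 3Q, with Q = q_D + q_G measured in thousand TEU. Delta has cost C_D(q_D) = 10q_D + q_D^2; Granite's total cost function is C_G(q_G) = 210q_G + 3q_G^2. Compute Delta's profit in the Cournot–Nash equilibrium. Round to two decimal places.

11206.78

Delta's profit: π_D = (455 - 3Q)q_D - (10q_D + q_D²). Setting ∂π_D/∂q_D = 0: 445 - 8q_D - 3(q_G) = 0.
Granite's profit: π_G = (455 - 3Q)q_G - (210q_G + 3q_G²). Setting ∂π_G/∂q_G = 0: 245 - 12q_G - 3(q_D) = 0.
So q_D = (445 - 3q_G)/8 and q_G = (245 - 3q_D)/12.
Solving the pair: q_D = 1535/29, q_G = 625/87.
Price P = 455 - 3·60.1149 = 274.6552.
Delta's profit: 274.6552·(1535/29) - 10·(1535/29) - (1535/29)² = 11206.7776.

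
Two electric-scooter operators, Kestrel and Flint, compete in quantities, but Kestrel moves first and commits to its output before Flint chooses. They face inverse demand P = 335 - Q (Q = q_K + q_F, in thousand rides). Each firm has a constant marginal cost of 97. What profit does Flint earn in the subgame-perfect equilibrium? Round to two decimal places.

Solve by backward induction. Given q_K, the follower Flint maximises π_F = (335 - q_K - q_F)q_F - 97q_F.
Setting the follower's marginal profit to zero, 238 - q_K - 2q_F = 0, i.e. q_F = (238 - q_K)/2.
The leader anticipates this reaction. Substituting into P = 335 - Q gives P = 216 - (1/2)q_K, so π_K = (216 - (1/2)q_K)q_K - 97q_K.
The leader's first-order condition 119 - q_K = 0 yields q_K = 119.
Then q_F = (238 - 119)/2 = 119/2.
Price P = 335 - 357/2 = 313/2.
Flint's profit: (313/2 - 97)·(119/2) = 3540.2500.

3540.25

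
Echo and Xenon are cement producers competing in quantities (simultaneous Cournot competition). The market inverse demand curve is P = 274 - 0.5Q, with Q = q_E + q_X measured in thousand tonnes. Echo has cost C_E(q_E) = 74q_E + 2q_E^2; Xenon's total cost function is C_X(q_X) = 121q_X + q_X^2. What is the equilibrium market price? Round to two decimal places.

233.71

Echo's profit: π_E = (274 - 0.5Q)q_E - (74q_E + 2q_E²). Setting ∂π_E/∂q_E = 0: 200 - 5q_E - (1/2)(q_X) = 0.
Xenon's profit: π_X = (274 - 0.5Q)q_X - (121q_X + q_X²). Setting ∂π_X/∂q_X = 0: 153 - 3q_X - (1/2)(q_E) = 0.
So q_E = (200 - (1/2)q_X)/5 and q_X = (153 - (1/2)q_E)/3.
Solving the pair: q_E = 35.4915, q_X = 45.0847.
Total output Q = 80.5763, so price P = 274 - (1/2)·80.5763 = 233.7119.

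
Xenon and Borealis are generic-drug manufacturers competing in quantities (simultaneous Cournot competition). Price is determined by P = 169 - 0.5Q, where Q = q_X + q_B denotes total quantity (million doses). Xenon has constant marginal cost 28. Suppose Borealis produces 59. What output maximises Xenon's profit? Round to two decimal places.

111.50

With the rival's output fixed at 59, Xenon's profit is π_X = (169 - (1/2)·59 - (1/2)q_X)q_X - (28q_X) = (279/2 - (1/2)q_X)q_X - (28q_X).
∂π_X/∂q_X = 223/2 - q_X = 0, so q_X = 223/2.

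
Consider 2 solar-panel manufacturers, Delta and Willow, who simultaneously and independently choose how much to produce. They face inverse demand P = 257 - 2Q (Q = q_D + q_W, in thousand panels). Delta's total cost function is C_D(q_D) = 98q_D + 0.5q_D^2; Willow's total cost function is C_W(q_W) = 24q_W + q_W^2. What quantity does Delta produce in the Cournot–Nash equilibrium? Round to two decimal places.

Delta's profit: π_D = (257 - 2Q)q_D - (98q_D + (1/2)q_D²). Setting ∂π_D/∂q_D = 0: 159 - 5q_D - 2(q_W) = 0.
Willow's profit: π_W = (257 - 2Q)q_W - (24q_W + q_W²). Setting ∂π_W/∂q_W = 0: 233 - 6q_W - 2(q_D) = 0.
So q_D = (159 - 2q_W)/5 and q_W = (233 - 2q_D)/6.
Solving the pair: q_D = 244/13, q_W = 847/26.

18.77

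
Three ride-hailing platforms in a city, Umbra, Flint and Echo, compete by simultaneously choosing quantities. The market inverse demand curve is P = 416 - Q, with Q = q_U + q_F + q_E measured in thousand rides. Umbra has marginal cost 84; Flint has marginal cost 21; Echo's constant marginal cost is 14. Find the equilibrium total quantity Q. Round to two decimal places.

282.25

Umbra's profit: π_U = (416 - Q)q_U - (84q_U). Setting ∂π_U/∂q_U = 0: 332 - 2q_U - (q_F + q_E) = 0.
Flint's profit: π_F = (416 - Q)q_F - (21q_F). Setting ∂π_F/∂q_F = 0: 395 - 2q_F - (q_U + q_E) = 0.
Echo's profit: π_E = (416 - Q)q_E - (14q_E). Setting ∂π_E/∂q_E = 0: 402 - 2q_E - (q_U + q_F) = 0.
Adding the 3 conditions: 1129 − 2Q − 2Q = 0, i.e. Q = 1129/4.
Back-substituting: q_U = (332 − 1129/4) = 199/4, q_F = (395 − 1129/4) = 451/4, q_E = (402 − 1129/4) = 479/4.
Total output Q = 199/4 + 451/4 + 479/4 = 1129/4.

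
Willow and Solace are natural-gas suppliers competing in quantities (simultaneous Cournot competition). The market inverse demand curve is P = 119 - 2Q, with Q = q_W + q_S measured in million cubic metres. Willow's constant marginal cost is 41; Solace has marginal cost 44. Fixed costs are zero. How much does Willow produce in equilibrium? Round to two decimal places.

13.50

Willow's profit: π_W = (119 - 2Q)q_W - (41q_W). Setting ∂π_W/∂q_W = 0: 78 - 4q_W - 2(q_S) = 0.
Solace's profit: π_S = (119 - 2Q)q_S - (44q_S). Setting ∂π_S/∂q_S = 0: 75 - 4q_S - 2(q_W) = 0.
Rearranging gives the reaction functions q_W = (78 - 2q_S)/4 and q_S = (75 - 2q_W)/4.
Solving the pair: q_W = 27/2, q_S = 12.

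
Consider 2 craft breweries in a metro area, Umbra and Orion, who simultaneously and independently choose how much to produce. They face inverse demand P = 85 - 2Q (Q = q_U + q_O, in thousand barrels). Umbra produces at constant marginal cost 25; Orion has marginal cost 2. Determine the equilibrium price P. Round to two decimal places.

37.33

Umbra's profit: π_U = (85 - 2Q)q_U - (25q_U). Setting ∂π_U/∂q_U = 0: 60 - 4q_U - 2(q_O) = 0.
Orion's profit: π_O = (85 - 2Q)q_O - (2q_O). Setting ∂π_O/∂q_O = 0: 83 - 4q_O - 2(q_U) = 0.
So q_U = (60 - 2q_O)/4 and q_O = (83 - 2q_U)/4.
Substituting one into the other gives q_U = 37/6 and q_O = 53/3.
Total output Q = 143/6, so price P = 85 - 2·(143/6) = 112/3.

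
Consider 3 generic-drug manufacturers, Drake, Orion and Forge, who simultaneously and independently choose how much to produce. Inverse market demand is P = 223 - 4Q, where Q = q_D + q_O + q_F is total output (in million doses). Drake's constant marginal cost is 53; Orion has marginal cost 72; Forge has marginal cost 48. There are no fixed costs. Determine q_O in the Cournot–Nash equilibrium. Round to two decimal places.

6.75

Drake's profit: π_D = (223 - 4Q)q_D - (53q_D). Setting ∂π_D/∂q_D = 0: 170 - 8q_D - 4(q_O + q_F) = 0.
Orion's profit: π_O = (223 - 4Q)q_O - (72q_O). Setting ∂π_O/∂q_O = 0: 151 - 8q_O - 4(q_D + q_F) = 0.
Forge's profit: π_F = (223 - 4Q)q_F - (48q_F). Setting ∂π_F/∂q_F = 0: 175 - 8q_F - 4(q_D + q_O) = 0.
Summing all 3 equations gives 496 − 16Q = 0, hence Q = 31.
Back-substituting: q_D = (170 − 124)/4 = 23/2, q_O = (151 − 124)/4 = 27/4, q_F = (175 − 124)/4 = 51/4.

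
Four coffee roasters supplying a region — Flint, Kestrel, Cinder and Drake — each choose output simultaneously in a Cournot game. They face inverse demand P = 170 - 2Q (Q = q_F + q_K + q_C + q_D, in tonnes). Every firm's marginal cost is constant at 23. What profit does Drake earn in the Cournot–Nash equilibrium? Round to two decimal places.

432.18

A representative firm's profit is π_i = q_i(170 - 2Q) - 23q_i.
Setting ∂π_i/∂q_i = 0 with rivals' quantities fixed: 147 - 4q_i - 2·Σ_{j≠i} q_j = 0.
By symmetry each firm produces the same amount; substituting Σ_{j≠i} q_j = 3q_i yields q_i = 147/10.
Price P = 170 - 2·(294/5) = 262/5.
Drake's profit: (262/5 - 23)·(147/10) = 432.1800.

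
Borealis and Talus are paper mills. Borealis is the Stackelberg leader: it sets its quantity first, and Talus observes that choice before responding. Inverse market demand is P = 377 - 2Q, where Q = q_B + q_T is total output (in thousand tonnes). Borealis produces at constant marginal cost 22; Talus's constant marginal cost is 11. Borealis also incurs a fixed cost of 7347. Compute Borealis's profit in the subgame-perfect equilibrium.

Solve by backward induction. Given q_B, the follower Talus maximises π_T = (377 - 2q_B - 2q_T)q_T - 11q_T.
Follower FOC: 366 - 2q_B - 4q_T = 0, so q_T(q_B) = (366 - 2q_B)/4.
Borealis substitutes q_T(q_B) into its own profit: π_B = q_B(377 - 2q_B - (366 - 2q_B)/2) - 22q_B = (194 - q_B)q_B - 22q_B.
Leader FOC: 172 - 2q_B = 0, so q_B = 86.
Then q_T = (366 - 2·86)/4 = 97/2.
Price P = 377 - 2·(269/2) = 108.
Borealis's profit: (108 - 22)·86 - 7347 = 49.

49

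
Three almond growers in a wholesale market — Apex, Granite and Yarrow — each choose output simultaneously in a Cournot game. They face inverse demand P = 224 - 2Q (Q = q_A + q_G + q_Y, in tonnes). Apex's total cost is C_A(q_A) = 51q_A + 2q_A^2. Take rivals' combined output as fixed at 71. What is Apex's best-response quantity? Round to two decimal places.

3.88

With rivals' combined output fixed at 71, Apex's profit is π_A = (224 - 2·71 - 2q_A)q_A - (51q_A + 2q_A²) = (82 - 2q_A)q_A - (51q_A + 2q_A²).
∂π_A/∂q_A = 31 - 8q_A = 0, so q_A = 31/8.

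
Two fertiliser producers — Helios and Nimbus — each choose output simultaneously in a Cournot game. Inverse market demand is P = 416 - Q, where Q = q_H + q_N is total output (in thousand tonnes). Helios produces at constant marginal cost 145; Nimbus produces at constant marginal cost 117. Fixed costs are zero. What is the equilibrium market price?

226

Helios's profit: π_H = (416 - Q)q_H - (145q_H). Setting ∂π_H/∂q_H = 0: 271 - 2q_H - (q_N) = 0.
Nimbus's first-order condition: 299 - 2q_N - (q_H) = 0.
Best responses: q_H = (271 - q_N)/2, q_N = (299 - q_H)/2.
Solving the pair: q_H = 81, q_N = 109.
Total output Q = 190, so price P = 416 - 190 = 226.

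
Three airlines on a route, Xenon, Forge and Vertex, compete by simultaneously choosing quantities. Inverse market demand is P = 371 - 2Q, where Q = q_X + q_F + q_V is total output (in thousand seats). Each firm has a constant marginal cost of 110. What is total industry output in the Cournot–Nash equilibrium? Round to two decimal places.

97.88

A representative firm's profit is π_i = q_i(371 - 2Q) - 110q_i.
First-order condition (treating rivals' output as given): 261 - 4q_i - 2·Σ_{j≠i} q_j = 0.
By symmetry each firm produces the same amount; substituting Σ_{j≠i} q_j = 2q_i yields q_i = 261/8.
Total output Q = 261/8 + 261/8 + 261/8 = 783/8.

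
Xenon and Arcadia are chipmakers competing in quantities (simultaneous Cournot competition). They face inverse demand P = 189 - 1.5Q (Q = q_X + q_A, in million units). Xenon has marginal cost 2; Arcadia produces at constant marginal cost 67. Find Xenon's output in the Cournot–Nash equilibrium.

Xenon's profit: π_X = (189 - 1.5Q)q_X - (2q_X). Setting ∂π_X/∂q_X = 0: 187 - 3q_X - (3/2)(q_A) = 0.
Arcadia's first-order condition: 122 - 3q_A - (3/2)(q_X) = 0.
So q_X = (187 - (3/2)q_A)/3 and q_A = (122 - (3/2)q_X)/3.
Substituting one into the other gives q_X = 56 and q_A = 38/3.

56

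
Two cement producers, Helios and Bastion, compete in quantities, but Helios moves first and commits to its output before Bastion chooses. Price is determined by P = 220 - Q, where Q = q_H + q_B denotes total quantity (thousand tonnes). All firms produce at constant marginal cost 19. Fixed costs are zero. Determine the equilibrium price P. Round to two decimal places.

Solve by backward induction. Given q_H, the follower Bastion maximises π_B = (220 - q_H - q_B)q_B - 19q_B.
Follower FOC: 201 - q_H - 2q_B = 0, so q_B(q_H) = (201 - q_H)/2.
The leader anticipates this reaction. Substituting into P = 220 - Q gives P = 239/2 - (1/2)q_H, so π_H = (239/2 - (1/2)q_H)q_H - 19q_H.
Maximising: ∂π_H/∂q_H = 201/2 - q_H = 0, giving q_H = 201/2.
Then q_B = (201 - 201/2)/2 = 201/4.
Total output Q = 603/4, so price P = 220 - 603/4 = 277/4.

69.25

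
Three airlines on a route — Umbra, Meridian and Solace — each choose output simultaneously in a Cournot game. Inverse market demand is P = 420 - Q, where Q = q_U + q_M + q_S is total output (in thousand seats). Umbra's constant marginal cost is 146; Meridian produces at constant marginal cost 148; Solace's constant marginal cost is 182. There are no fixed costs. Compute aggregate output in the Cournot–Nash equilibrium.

196

Umbra's profit: π_U = (420 - Q)q_U - (146q_U). Setting ∂π_U/∂q_U = 0: 274 - 2q_U - (q_M + q_S) = 0.
Meridian's profit: π_M = (420 - Q)q_M - (148q_M). Setting ∂π_M/∂q_M = 0: 272 - 2q_M - (q_U + q_S) = 0.
Solace's profit: π_S = (420 - Q)q_S - (182q_S). Setting ∂π_S/∂q_S = 0: 238 - 2q_S - (q_U + q_M) = 0.
Summing all 3 equations gives 784 − 4Q = 0, hence Q = 196.
Back-substituting: q_U = (274 − 196) = 78, q_M = (272 − 196) = 76, q_S = (238 − 196) = 42.
Total output Q = 78 + 76 + 42 = 196.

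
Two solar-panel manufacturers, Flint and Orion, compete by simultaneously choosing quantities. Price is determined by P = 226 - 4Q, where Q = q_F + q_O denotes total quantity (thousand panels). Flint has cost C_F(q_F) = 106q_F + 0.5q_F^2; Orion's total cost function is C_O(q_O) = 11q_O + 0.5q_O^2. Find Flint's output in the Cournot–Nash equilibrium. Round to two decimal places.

3.38

Flint's profit: π_F = (226 - 4Q)q_F - (106q_F + (1/2)q_F²). Setting ∂π_F/∂q_F = 0: 120 - 9q_F - 4(q_O) = 0.
Orion's first-order condition: 215 - 9q_O - 4(q_F) = 0.
So q_F = (120 - 4q_O)/9 and q_O = (215 - 4q_F)/9.
Solving the pair: q_F = 44/13, q_O = 291/13.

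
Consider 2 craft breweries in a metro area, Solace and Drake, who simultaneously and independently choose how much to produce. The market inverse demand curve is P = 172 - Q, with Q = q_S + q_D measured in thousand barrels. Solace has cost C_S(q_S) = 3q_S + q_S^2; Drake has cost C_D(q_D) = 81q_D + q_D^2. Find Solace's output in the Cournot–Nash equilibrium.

39

Solace's profit: π_S = (172 - Q)q_S - (3q_S + q_S²). Setting ∂π_S/∂q_S = 0: 169 - 4q_S - (q_D) = 0.
Drake's profit: π_D = (172 - Q)q_D - (81q_D + q_D²). Setting ∂π_D/∂q_D = 0: 91 - 4q_D - (q_S) = 0.
Rearranging gives the reaction functions q_S = (169 - q_D)/4 and q_D = (91 - q_S)/4.
Solving the pair: q_S = 39, q_D = 13.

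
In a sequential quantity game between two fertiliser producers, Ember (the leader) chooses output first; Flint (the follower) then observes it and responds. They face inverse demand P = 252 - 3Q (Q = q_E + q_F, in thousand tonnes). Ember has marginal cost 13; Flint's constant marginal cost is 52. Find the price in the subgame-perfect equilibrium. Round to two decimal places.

82.50

Solve by backward induction. Given q_E, the follower Flint maximises π_F = (252 - 3q_E - 3q_F)q_F - 52q_F.
Setting the follower's marginal profit to zero, 200 - 3q_E - 6q_F = 0, i.e. q_F = (200 - 3q_E)/6.
Ember substitutes q_F(q_E) into its own profit: π_E = q_E(252 - 3q_E - (200 - 3q_E)/2) - 13q_E = (152 - (3/2)q_E)q_E - 13q_E.
Maximising: ∂π_E/∂q_E = 139 - 3q_E = 0, giving q_E = 139/3.
Then q_F = (200 - 3·(139/3))/6 = 61/6.
Total output Q = 113/2, so price P = 252 - 3·(113/2) = 165/2.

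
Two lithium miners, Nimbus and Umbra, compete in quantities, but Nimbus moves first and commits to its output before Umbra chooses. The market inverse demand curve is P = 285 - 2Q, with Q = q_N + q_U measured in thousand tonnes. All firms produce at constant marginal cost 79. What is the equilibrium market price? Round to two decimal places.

130.50

Solve by backward induction. Given q_N, the follower Umbra maximises π_U = (285 - 2q_N - 2q_U)q_U - 79q_U.
∂π_U/∂q_U = 206 - 2q_N - 4q_U = 0 gives the reaction function q_U = (206 - 2q_N)/4.
The leader anticipates this reaction. Substituting into P = 285 - 2Q gives P = 182 - q_N, so π_N = (182 - q_N)q_N - 79q_N.
Leader FOC: 103 - 2q_N = 0, so q_N = 103/2.
Then q_U = (206 - 2·(103/2))/4 = 103/4.
Total output Q = 309/4, so price P = 285 - 2·(309/4) = 261/2.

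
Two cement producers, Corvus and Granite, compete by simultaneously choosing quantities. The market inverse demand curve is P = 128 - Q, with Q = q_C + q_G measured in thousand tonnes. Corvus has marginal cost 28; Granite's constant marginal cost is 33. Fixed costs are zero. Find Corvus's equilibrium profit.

Corvus's profit: π_C = (128 - Q)q_C - (28q_C). Setting ∂π_C/∂q_C = 0: 100 - 2q_C - (q_G) = 0.
Granite's first-order condition: 95 - 2q_G - (q_C) = 0.
Rearranging gives the reaction functions q_C = (100 - q_G)/2 and q_G = (95 - q_C)/2.
Substituting one into the other gives q_C = 35 and q_G = 30.
Price P = 128 - 65 = 63.
Corvus's profit: (63 - 28)·35 = 1225.

1225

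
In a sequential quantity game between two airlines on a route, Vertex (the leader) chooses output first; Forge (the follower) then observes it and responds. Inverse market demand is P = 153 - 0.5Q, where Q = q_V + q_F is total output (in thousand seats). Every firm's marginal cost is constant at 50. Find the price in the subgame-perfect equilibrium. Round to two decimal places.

75.75

The follower Forge best-responds to any q_V: π_F = (153 - 0.5Q)q_F - 50q_F.
∂π_F/∂q_F = 103 - (1/2)q_V - q_F = 0 gives the reaction function q_F = (103 - (1/2)q_V).
The leader anticipates this reaction. Substituting into P = 153 - 0.5Q gives P = 203/2 - (1/4)q_V, so π_V = (203/2 - (1/4)q_V)q_V - 50q_V.
Maximising: ∂π_V/∂q_V = 103/2 - (1/2)q_V = 0, giving q_V = 103.
Then q_F = (103 - (1/2)·103) = 103/2.
Total output Q = 309/2, so price P = 153 - (1/2)·(309/2) = 303/4.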